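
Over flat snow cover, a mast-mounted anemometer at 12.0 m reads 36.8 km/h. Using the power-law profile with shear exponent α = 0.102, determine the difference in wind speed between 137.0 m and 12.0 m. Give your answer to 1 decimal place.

Power law: V₂ = V₁ · (z₂/z₁)^α = 36.8 × (11.4167)^0.102 = 47.1755 km/h
ΔV = 47.1755 − 36.8 = 10.3755 km/h

10.4 km/h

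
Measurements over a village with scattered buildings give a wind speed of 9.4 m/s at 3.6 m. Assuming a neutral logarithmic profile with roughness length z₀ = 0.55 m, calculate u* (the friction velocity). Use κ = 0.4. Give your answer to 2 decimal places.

Log law: V(z) = (u*/κ) · ln(z/z₀) ⇒ u* = κ · V / ln(z/z₀)
u* = 0.4 × 9.4 / ln(3.6/0.55) = 0.4 × 9.4 / 1.8788
   = 3.7600 / 1.8788 = 2.0013 m/s

u* ≈ 2.00 m/s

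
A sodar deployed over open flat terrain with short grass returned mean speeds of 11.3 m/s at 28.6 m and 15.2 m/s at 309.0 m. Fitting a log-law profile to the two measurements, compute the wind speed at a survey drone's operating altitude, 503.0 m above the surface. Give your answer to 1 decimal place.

Log law: V ∝ ln(z/z₀). From the pair, with r = V₁/V₂ = 0.74342,
ln z₀ = (ln z₁ − r·ln z₂)/(1 − r) = (3.3534 − 0.74342×5.7333)/0.25658 = -3.5423 → z₀ = 0.02895 m
V₃ = V₁ · ln(z₃/z₀)/ln(z₁/z₀) = 11.3 × 9.7629/6.8957 = 15.9985 m/s

16.0 m/s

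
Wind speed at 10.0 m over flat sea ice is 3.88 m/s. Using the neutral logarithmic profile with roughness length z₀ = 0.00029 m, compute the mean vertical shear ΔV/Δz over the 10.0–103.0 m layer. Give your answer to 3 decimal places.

0.009 m/s/m

Log law: V₂ = V₁ · ln(z₂/z₀)/ln(z₁/z₀) = 3.88 × 12.7804/10.4482 = 4.7461 m/s
ΔV/Δz = (4.7461 − 3.88)/(103.0 − 10.0) = 0.8661/93.0000 = 0.00931 m/s/m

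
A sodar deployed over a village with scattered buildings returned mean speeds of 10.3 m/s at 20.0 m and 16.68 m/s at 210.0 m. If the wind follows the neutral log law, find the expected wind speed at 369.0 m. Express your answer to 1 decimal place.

18.2 m/s

Log law: V ∝ ln(z/z₀). From the pair, with r = V₁/V₂ = 0.61751,
ln z₀ = (ln z₁ − r·ln z₂)/(1 − r) = (2.9957 − 0.61751×5.3471)/0.38249 = -0.8004 → z₀ = 0.4492 m
V₃ = V₁ · ln(z₃/z₀)/ln(z₁/z₀) = 10.3 × 6.7112/3.7961 = 18.2095 m/s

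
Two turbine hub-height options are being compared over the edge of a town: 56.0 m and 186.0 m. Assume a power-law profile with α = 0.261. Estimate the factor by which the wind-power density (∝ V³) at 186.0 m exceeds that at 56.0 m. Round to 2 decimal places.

Speed ratio: V_B/V_A = (z_B/z_A)^α = (186.0/56.0)^0.261 = (3.3214)^0.261 = 1.36794
Power-density ratio: P_B/P_A = (V_B/V_A)³ = (1.36794)³ = 2.55975

2.56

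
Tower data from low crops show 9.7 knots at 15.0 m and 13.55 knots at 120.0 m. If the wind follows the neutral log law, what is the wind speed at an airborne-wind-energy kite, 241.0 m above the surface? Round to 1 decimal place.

14.8 knots

Log law: V ∝ ln(z/z₀). From the pair, with r = V₁/V₂ = 0.71587,
ln z₀ = (ln z₁ − r·ln z₂)/(1 − r) = (2.7081 − 0.71587×4.7875)/0.28413 = -2.5311 → z₀ = 0.07957 m
V₃ = V₁ · ln(z₃/z₀)/ln(z₁/z₀) = 9.7 × 8.0159/5.2391 = 14.8410 knots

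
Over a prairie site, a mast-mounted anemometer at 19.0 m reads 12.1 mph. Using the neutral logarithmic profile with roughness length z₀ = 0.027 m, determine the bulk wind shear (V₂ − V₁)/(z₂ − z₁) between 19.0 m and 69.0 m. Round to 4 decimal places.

Log law: V₂ = V₁ · ln(z₂/z₀)/ln(z₁/z₀) = 12.1 × 7.8460/6.5564 = 14.4801 mph
ΔV/Δz = (14.4801 − 12.1)/(69.0 − 19.0) = 2.3801/50.0000 = 0.04760 mph/m

0.0476 mph/m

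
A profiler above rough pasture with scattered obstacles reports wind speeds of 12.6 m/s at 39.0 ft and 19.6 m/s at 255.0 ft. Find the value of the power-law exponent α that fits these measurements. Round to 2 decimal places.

Power law: V₂/V₁ = (z₂/z₁)^α ⇒ α = ln(V₂/V₁) / ln(z₂/z₁)
α = ln(19.6/12.6) / ln(255.0/39.0) = ln(1.5556) / ln(6.5385)
  = 0.44183 / 1.87770 = 0.23531

α ≈ 0.24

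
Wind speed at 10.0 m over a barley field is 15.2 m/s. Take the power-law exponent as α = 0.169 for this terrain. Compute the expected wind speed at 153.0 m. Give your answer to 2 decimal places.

24.10 m/s

Power-law profile: V₂ = V₁ · (z₂/z₁)^α
V₂ = 15.2 × (153.0/10.0)^0.169 = 15.2 × (15.3000)^0.169
    = 15.2 × 1.5857 = 24.1022 m/s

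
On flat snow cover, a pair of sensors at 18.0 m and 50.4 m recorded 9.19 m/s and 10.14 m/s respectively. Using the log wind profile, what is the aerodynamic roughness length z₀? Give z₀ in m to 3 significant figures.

z₀ ≈ 0.000850 m

Log law: V(z) ∝ ln(z/z₀). With r = V₁/V₂ = 9.19/10.14 = 0.90631,
r · ln(z₂/z₀) = ln(z₁/z₀) ⇒ ln z₀ = (ln z₁ − r·ln z₂)/(1 − r)
ln z₀ = (2.89037 − 0.90631×3.91999) / 0.09369 = -7.0698
z₀ = exp(-7.0698) = 0.0008504 m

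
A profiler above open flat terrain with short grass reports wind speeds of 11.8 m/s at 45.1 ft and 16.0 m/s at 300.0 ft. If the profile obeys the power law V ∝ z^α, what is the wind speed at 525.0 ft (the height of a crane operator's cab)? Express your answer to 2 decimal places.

17.51 m/s

First find α: α = ln(V₂/V₁)/ln(z₂/z₁) = ln(16.0/11.8)/ln(300.0/45.1) = 0.30449/1.89490 = 0.1607
Extrapolate from 300.0 ft to 525.0 ft: V₃ = 16.0 × (525.0/300.0)^0.1607 = 16.0 × 1.0941 = 17.5055 m/s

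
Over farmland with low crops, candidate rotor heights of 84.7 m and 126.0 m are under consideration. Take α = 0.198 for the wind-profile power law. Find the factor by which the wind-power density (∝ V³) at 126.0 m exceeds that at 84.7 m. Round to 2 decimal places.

1.27

Speed ratio: V_B/V_A = (z_B/z_A)^α = (126.0/84.7)^0.198 = (1.4876)^0.198 = 1.08181
Power-density ratio: P_B/P_A = (V_B/V_A)³ = (1.08181)³ = 1.26607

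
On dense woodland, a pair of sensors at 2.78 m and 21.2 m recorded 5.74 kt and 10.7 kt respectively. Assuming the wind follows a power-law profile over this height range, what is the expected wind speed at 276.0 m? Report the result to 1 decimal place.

23.5 kt

First find α: α = ln(V₂/V₁)/ln(z₂/z₁) = ln(10.7/5.74)/ln(21.2/2.78) = 0.62278/2.03155 = 0.3066
Extrapolate from 21.2 m to 276.0 m: V₃ = 10.7 × (276.0/21.2)^0.3066 = 10.7 × 2.1962 = 23.4997 kt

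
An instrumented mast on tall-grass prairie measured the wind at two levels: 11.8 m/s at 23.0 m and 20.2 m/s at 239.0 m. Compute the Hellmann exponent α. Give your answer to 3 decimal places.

Power law: V₂/V₁ = (z₂/z₁)^α ⇒ α = ln(V₂/V₁) / ln(z₂/z₁)
α = ln(20.2/11.8) / ln(239.0/23.0) = ln(1.7119) / ln(10.3913)
  = 0.53758 / 2.34097 = 0.22964

α ≈ 0.230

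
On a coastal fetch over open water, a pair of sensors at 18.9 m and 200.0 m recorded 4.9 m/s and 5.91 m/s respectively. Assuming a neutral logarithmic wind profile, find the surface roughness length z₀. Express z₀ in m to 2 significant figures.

Log law: V(z) ∝ ln(z/z₀). With r = V₁/V₂ = 4.9/5.91 = 0.82910,
r · ln(z₂/z₀) = ln(z₁/z₀) ⇒ ln z₀ = (ln z₁ − r·ln z₂)/(1 − r)
ln z₀ = (2.93916 − 0.82910×5.29832) / 0.17090 = -8.5062
z₀ = exp(-8.5062) = 0.0002022 m

z₀ ≈ 0.00020 m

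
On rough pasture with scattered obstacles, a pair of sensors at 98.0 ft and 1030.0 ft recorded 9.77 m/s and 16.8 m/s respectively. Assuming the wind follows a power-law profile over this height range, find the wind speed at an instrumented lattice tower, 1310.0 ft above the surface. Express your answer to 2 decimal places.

First find α: α = ln(V₂/V₁)/ln(z₂/z₁) = ln(16.8/9.77)/ln(1030.0/98.0) = 0.54206/2.35235 = 0.2304
Extrapolate from 1030.0 ft to 1310.0 ft: V₃ = 16.8 × (1310.0/1030.0)^0.2304 = 16.8 × 1.0570 = 17.7572 m/s

17.76 m/s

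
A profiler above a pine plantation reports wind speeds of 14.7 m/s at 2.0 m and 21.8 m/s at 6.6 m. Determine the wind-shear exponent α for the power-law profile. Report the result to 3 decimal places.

α ≈ 0.330

Power law: V₂/V₁ = (z₂/z₁)^α ⇒ α = ln(V₂/V₁) / ln(z₂/z₁)
α = ln(21.8/14.7) / ln(6.6/2.0) = ln(1.4830) / ln(3.3000)
  = 0.39406 / 1.19392 = 0.33006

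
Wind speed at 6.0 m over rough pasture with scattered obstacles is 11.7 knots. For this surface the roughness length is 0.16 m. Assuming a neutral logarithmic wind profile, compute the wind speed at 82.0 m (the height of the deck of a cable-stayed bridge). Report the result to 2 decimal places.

Log law: V(z) ∝ ln(z/z₀), so V₂/V₁ = ln(z₂/z₀) / ln(z₁/z₀).
ln(82.0/0.16) = 6.2393, ln(6.0/0.16) = 3.6243
V₂ = 11.7 × 6.2393/3.6243 = 11.7 × 1.7215 = 20.1415 knots

20.14 knots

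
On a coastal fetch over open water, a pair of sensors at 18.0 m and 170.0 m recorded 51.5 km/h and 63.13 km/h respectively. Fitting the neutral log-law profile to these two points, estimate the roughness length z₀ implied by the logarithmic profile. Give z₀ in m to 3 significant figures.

Log law: V(z) ∝ ln(z/z₀). With r = V₁/V₂ = 51.5/63.13 = 0.81578,
r · ln(z₂/z₀) = ln(z₁/z₀) ⇒ ln z₀ = (ln z₁ − r·ln z₂)/(1 − r)
ln z₀ = (2.89037 − 0.81578×5.13580) / 0.18422 = -7.0528
z₀ = exp(-7.0528) = 0.0008650 m

z₀ ≈ 0.000865 m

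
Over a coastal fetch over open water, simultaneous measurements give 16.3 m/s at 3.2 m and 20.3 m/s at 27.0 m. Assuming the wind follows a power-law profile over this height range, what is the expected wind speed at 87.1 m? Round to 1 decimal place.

22.9 m/s

First find α: α = ln(V₂/V₁)/ln(z₂/z₁) = ln(20.3/16.3)/ln(27.0/3.2) = 0.21946/2.13269 = 0.1029
Extrapolate from 27.0 m to 87.1 m: V₃ = 20.3 × (87.1/27.0)^0.1029 = 20.3 × 1.1281 = 22.9001 m/s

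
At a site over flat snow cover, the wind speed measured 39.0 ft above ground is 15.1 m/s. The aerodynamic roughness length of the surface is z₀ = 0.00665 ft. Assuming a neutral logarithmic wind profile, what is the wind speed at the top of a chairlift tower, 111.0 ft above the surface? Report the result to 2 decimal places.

16.92 m/s

Log law: V(z) ∝ ln(z/z₀), so V₂/V₁ = ln(z₂/z₀) / ln(z₁/z₀).
ln(111.0/0.00665) = 9.7227, ln(39.0/0.00665) = 8.6767
V₂ = 15.1 × 9.7227/8.6767 = 15.1 × 1.1205 = 16.9203 m/s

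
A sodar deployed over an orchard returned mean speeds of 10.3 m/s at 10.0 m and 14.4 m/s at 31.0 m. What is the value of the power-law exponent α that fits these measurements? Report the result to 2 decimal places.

α ≈ 0.30

Power law: V₂/V₁ = (z₂/z₁)^α ⇒ α = ln(V₂/V₁) / ln(z₂/z₁)
α = ln(14.4/10.3) / ln(31.0/10.0) = ln(1.3981) / ln(3.1000)
  = 0.33508 / 1.13140 = 0.29617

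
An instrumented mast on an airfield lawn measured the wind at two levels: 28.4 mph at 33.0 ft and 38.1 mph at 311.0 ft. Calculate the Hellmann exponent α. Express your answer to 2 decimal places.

α ≈ 0.13

Power law: V₂/V₁ = (z₂/z₁)^α ⇒ α = ln(V₂/V₁) / ln(z₂/z₁)
α = ln(38.1/28.4) / ln(311.0/33.0) = ln(1.3415) / ln(9.4242)
  = 0.29383 / 2.24329 = 0.13098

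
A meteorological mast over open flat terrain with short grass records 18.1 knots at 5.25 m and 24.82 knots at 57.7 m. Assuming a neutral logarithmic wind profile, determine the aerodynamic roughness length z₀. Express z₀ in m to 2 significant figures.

z₀ ≈ 0.0082 m

Log law: V(z) ∝ ln(z/z₀). With r = V₁/V₂ = 18.1/24.82 = 0.72925,
r · ln(z₂/z₀) = ln(z₁/z₀) ⇒ ln z₀ = (ln z₁ − r·ln z₂)/(1 − r)
ln z₀ = (1.65823 − 0.72925×4.05526) / 0.27075 = -4.7981
z₀ = exp(-4.7981) = 0.008246 m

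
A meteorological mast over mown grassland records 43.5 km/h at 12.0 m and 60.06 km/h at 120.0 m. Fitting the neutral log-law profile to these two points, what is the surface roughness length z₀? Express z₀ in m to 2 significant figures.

z₀ ≈ 0.028 m

Log law: V(z) ∝ ln(z/z₀). With r = V₁/V₂ = 43.5/60.06 = 0.72428,
r · ln(z₂/z₀) = ln(z₁/z₀) ⇒ ln z₀ = (ln z₁ − r·ln z₂)/(1 − r)
ln z₀ = (2.48491 − 0.72428×4.78749) / 0.27572 = -3.5636
z₀ = exp(-3.5636) = 0.02834 m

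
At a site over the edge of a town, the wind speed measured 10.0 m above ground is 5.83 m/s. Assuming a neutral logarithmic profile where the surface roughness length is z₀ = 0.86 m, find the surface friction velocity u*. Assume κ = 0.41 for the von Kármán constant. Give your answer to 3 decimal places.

Log law: V(z) = (u*/κ) · ln(z/z₀) ⇒ u* = κ · V / ln(z/z₀)
u* = 0.41 × 5.83 / ln(10.0/0.86) = 0.41 × 5.83 / 2.4534
   = 2.3903 / 2.4534 = 0.9743 m/s

u* ≈ 0.974 m/s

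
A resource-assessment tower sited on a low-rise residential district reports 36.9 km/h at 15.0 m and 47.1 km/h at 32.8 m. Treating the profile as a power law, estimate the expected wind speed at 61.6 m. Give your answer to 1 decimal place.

57.3 km/h

First find α: α = ln(V₂/V₁)/ln(z₂/z₁) = ln(47.1/36.9)/ln(32.8/15.0) = 0.24406/0.78238 = 0.3119
Extrapolate from 32.8 m to 61.6 m: V₃ = 47.1 × (61.6/32.8)^0.3119 = 47.1 × 1.2173 = 57.3328 km/h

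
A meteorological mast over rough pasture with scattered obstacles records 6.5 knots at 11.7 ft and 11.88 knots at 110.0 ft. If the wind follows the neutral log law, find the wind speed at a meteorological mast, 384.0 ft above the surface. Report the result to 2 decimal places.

14.88 knots

Log law: V ∝ ln(z/z₀). From the pair, with r = V₁/V₂ = 0.54714,
ln z₀ = (ln z₁ − r·ln z₂)/(1 − r) = (2.4596 − 0.54714×4.7005)/0.45286 = -0.2478 → z₀ = 0.7805 ft
V₃ = V₁ · ln(z₃/z₀)/ln(z₁/z₀) = 6.5 × 6.1985/2.7074 = 14.8814 knots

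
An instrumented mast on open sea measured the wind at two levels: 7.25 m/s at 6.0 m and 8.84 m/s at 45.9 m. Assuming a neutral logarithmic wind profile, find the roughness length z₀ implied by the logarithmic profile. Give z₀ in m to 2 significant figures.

Log law: V(z) ∝ ln(z/z₀). With r = V₁/V₂ = 7.25/8.84 = 0.82014,
r · ln(z₂/z₀) = ln(z₁/z₀) ⇒ ln z₀ = (ln z₁ − r·ln z₂)/(1 − r)
ln z₀ = (1.79176 − 0.82014×3.82647) / 0.17986 = -7.4860
z₀ = exp(-7.4860) = 0.0005609 m

z₀ ≈ 0.00056 m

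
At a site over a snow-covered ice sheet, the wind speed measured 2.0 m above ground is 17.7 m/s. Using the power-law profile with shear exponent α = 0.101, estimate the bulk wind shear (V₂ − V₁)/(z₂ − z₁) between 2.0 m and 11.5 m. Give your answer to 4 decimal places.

0.3600 m/s/m

Power law: V₂ = V₁ · (z₂/z₁)^α = 17.7 × (5.7500)^0.101 = 21.1203 m/s
ΔV/Δz = (21.1203 − 17.7)/(11.5 − 2.0) = 3.4203/9.5000 = 0.36003 m/s/m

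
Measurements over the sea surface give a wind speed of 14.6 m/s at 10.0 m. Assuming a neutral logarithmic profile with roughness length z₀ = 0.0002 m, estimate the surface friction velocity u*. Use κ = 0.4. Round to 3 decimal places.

Log law: V(z) = (u*/κ) · ln(z/z₀) ⇒ u* = κ · V / ln(z/z₀)
u* = 0.4 × 14.6 / ln(10.0/0.0002) = 0.4 × 14.6 / 10.8198
   = 5.8400 / 10.8198 = 0.5398 m/s

u* ≈ 0.540 m/s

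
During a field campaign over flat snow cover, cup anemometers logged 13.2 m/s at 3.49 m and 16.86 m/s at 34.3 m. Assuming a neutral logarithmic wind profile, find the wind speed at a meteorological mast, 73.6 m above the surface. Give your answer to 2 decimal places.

Log law: V ∝ ln(z/z₀). From the pair, with r = V₁/V₂ = 0.78292,
ln z₀ = (ln z₁ − r·ln z₂)/(1 − r) = (1.2499 − 0.78292×3.5351)/0.21708 = -6.9920 → z₀ = 0.0009192 m
V₃ = V₁ · ln(z₃/z₀)/ln(z₁/z₀) = 13.2 × 11.2906/8.2419 = 18.0828 m/s

18.08 m/s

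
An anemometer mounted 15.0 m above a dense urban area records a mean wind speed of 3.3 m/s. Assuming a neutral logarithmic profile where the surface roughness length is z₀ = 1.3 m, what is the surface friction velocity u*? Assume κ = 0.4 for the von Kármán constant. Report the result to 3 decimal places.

Log law: V(z) = (u*/κ) · ln(z/z₀) ⇒ u* = κ · V / ln(z/z₀)
u* = 0.4 × 3.3 / ln(15.0/1.3) = 0.4 × 3.3 / 2.4457
   = 1.3200 / 2.4457 = 0.5397 m/s

u* ≈ 0.540 m/s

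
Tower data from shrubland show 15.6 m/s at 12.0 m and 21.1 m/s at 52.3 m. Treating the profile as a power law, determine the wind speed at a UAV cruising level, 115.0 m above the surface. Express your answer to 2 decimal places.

24.80 m/s

First find α: α = ln(V₂/V₁)/ln(z₂/z₁) = ln(21.1/15.6)/ln(52.3/12.0) = 0.30200/1.47209 = 0.2052
Extrapolate from 52.3 m to 115.0 m: V₃ = 21.1 × (115.0/52.3)^0.2052 = 21.1 × 1.1754 = 24.8019 m/s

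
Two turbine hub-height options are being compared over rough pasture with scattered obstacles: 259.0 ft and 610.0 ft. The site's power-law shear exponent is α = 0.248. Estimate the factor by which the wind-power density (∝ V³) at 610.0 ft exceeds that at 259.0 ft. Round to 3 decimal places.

Speed ratio: V_B/V_A = (z_B/z_A)^α = (610.0/259.0)^0.248 = (2.3552)^0.248 = 1.23670
Power-density ratio: P_B/P_A = (V_B/V_A)³ = (1.23670)³ = 1.89143

1.891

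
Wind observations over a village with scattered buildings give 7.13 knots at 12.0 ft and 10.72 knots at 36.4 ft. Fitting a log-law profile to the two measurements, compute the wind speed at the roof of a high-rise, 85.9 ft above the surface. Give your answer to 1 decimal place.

13.5 knots

Log law: V ∝ ln(z/z₀). From the pair, with r = V₁/V₂ = 0.66511,
ln z₀ = (ln z₁ − r·ln z₂)/(1 − r) = (2.4849 − 0.66511×3.5946)/0.33489 = 0.2810 → z₀ = 1.325 ft
V₃ = V₁ · ln(z₃/z₀)/ln(z₁/z₀) = 7.13 × 4.1721/2.2039 = 13.4978 knots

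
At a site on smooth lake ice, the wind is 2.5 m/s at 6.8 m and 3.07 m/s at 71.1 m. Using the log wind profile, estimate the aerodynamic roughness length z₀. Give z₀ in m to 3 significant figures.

z₀ ≈ 0.000230 m

Log law: V(z) ∝ ln(z/z₀). With r = V₁/V₂ = 2.5/3.07 = 0.81433,
r · ln(z₂/z₀) = ln(z₁/z₀) ⇒ ln z₀ = (ln z₁ − r·ln z₂)/(1 − r)
ln z₀ = (1.91692 − 0.81433×4.26409) / 0.18567 = -8.3777
z₀ = exp(-8.3777) = 0.0002299 m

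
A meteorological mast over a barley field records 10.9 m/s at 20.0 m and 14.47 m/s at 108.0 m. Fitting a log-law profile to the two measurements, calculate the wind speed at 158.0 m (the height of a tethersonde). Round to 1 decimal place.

Log law: V ∝ ln(z/z₀). From the pair, with r = V₁/V₂ = 0.75328,
ln z₀ = (ln z₁ − r·ln z₂)/(1 − r) = (2.9957 − 0.75328×4.6821)/0.24672 = -2.1532 → z₀ = 0.1161 m
V₃ = V₁ · ln(z₃/z₀)/ln(z₁/z₀) = 10.9 × 7.2158/5.1489 = 15.2754 m/s

15.3 m/s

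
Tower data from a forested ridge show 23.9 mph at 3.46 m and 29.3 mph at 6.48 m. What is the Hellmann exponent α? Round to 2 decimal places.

Power law: V₂/V₁ = (z₂/z₁)^α ⇒ α = ln(V₂/V₁) / ln(z₂/z₁)
α = ln(29.3/23.9) / ln(6.48/3.46) = ln(1.2259) / ln(1.8728)
  = 0.20371 / 0.62745 = 0.32466

α ≈ 0.32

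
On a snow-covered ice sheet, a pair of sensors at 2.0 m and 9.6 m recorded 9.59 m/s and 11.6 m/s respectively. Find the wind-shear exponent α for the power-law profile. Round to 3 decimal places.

α ≈ 0.121

Power law: V₂/V₁ = (z₂/z₁)^α ⇒ α = ln(V₂/V₁) / ln(z₂/z₁)
α = ln(11.6/9.59) / ln(9.6/2.0) = ln(1.2096) / ln(4.8000)
  = 0.19028 / 1.56862 = 0.12131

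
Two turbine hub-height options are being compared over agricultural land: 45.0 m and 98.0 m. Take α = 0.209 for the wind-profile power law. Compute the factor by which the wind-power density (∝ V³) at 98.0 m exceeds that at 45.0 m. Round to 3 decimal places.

1.629

Speed ratio: V_B/V_A = (z_B/z_A)^α = (98.0/45.0)^0.209 = (2.1778)^0.209 = 1.17664
Power-density ratio: P_B/P_A = (V_B/V_A)³ = (1.17664)³ = 1.62905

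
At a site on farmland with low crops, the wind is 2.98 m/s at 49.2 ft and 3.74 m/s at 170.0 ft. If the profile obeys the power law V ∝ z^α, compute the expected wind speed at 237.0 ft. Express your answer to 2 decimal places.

3.97 m/s

First find α: α = ln(V₂/V₁)/ln(z₂/z₁) = ln(3.74/2.98)/ln(170.0/49.2) = 0.22716/1.23990 = 0.1832
Extrapolate from 170.0 ft to 237.0 ft: V₃ = 3.74 × (237.0/170.0)^0.1832 = 3.74 × 1.0628 = 3.9747 m/s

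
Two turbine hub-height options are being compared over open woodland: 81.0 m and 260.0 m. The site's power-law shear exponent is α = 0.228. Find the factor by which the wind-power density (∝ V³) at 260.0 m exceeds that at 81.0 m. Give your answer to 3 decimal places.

Speed ratio: V_B/V_A = (z_B/z_A)^α = (260.0/81.0)^0.228 = (3.2099)^0.228 = 1.30461
Power-density ratio: P_B/P_A = (V_B/V_A)³ = (1.30461)³ = 2.22043

2.220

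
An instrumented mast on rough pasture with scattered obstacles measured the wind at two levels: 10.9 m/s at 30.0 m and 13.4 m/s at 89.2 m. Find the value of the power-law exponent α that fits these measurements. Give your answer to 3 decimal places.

Power law: V₂/V₁ = (z₂/z₁)^α ⇒ α = ln(V₂/V₁) / ln(z₂/z₁)
α = ln(13.4/10.9) / ln(89.2/30.0) = ln(1.2294) / ln(2.9733)
  = 0.20649 / 1.08968 = 0.18950

α ≈ 0.189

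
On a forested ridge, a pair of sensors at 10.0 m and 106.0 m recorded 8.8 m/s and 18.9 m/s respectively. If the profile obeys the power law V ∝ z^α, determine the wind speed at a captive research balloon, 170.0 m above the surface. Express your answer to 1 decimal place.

22.0 m/s

First find α: α = ln(V₂/V₁)/ln(z₂/z₁) = ln(18.9/8.8)/ln(106.0/10.0) = 0.76441/2.36085 = 0.3238
Extrapolate from 106.0 m to 170.0 m: V₃ = 18.9 × (170.0/106.0)^0.3238 = 18.9 × 1.1653 = 22.0234 m/s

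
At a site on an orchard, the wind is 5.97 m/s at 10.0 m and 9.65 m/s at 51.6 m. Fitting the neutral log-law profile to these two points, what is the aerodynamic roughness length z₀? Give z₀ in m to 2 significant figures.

z₀ ≈ 0.70 m

Log law: V(z) ∝ ln(z/z₀). With r = V₁/V₂ = 5.97/9.65 = 0.61865,
r · ln(z₂/z₀) = ln(z₁/z₀) ⇒ ln z₀ = (ln z₁ − r·ln z₂)/(1 − r)
ln z₀ = (2.30259 − 0.61865×3.94352) / 0.38135 = -0.3595
z₀ = exp(-0.3595) = 0.6980 m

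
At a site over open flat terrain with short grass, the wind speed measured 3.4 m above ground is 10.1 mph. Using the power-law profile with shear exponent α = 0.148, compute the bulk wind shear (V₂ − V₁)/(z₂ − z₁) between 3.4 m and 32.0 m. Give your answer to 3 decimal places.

0.139 mph/m

Power law: V₂ = V₁ · (z₂/z₁)^α = 10.1 × (9.4118)^0.148 = 14.0742 mph
ΔV/Δz = (14.0742 − 10.1)/(32.0 − 3.4) = 3.9742/28.6000 = 0.13896 mph/m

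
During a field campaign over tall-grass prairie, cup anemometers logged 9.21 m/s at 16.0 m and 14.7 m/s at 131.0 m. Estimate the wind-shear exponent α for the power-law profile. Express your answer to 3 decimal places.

Power law: V₂/V₁ = (z₂/z₁)^α ⇒ α = ln(V₂/V₁) / ln(z₂/z₁)
α = ln(14.7/9.21) / ln(131.0/16.0) = ln(1.5961) / ln(8.1875)
  = 0.46756 / 2.10261 = 0.22237

α ≈ 0.222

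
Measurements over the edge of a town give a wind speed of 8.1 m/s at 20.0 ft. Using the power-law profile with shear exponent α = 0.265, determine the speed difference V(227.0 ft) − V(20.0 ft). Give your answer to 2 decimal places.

7.32 m/s

Power law: V₂ = V₁ · (z₂/z₁)^α = 8.1 × (11.3500)^0.265 = 15.4191 m/s
ΔV = 15.4191 − 8.1 = 7.3191 m/s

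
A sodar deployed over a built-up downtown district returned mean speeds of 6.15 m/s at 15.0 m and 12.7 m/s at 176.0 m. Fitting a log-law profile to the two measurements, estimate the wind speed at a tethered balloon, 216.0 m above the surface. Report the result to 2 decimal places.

13.24 m/s

Log law: V ∝ ln(z/z₀). From the pair, with r = V₁/V₂ = 0.48425,
ln z₀ = (ln z₁ − r·ln z₂)/(1 − r) = (2.7081 − 0.48425×5.1705)/0.51575 = 0.3960 → z₀ = 1.486 m
V₃ = V₁ · ln(z₃/z₀)/ln(z₁/z₀) = 6.15 × 4.9793/2.3121 = 13.2447 m/s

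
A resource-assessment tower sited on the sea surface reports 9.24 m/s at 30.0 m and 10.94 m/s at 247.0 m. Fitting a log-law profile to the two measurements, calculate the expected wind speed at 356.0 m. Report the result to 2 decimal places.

Log law: V ∝ ln(z/z₀). From the pair, with r = V₁/V₂ = 0.84461,
ln z₀ = (ln z₁ − r·ln z₂)/(1 − r) = (3.4012 − 0.84461×5.5094)/0.15539 = -8.0574 → z₀ = 0.0003167 m
V₃ = V₁ · ln(z₃/z₀)/ln(z₁/z₀) = 9.24 × 13.9324/11.4586 = 11.2348 m/s

11.23 m/s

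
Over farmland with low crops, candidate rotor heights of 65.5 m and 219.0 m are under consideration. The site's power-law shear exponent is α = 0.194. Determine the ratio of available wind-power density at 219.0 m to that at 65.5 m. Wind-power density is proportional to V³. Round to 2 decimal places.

Speed ratio: V_B/V_A = (z_B/z_A)^α = (219.0/65.5)^0.194 = (3.3435)^0.194 = 1.26385
Power-density ratio: P_B/P_A = (V_B/V_A)³ = (1.26385)³ = 2.01877

2.02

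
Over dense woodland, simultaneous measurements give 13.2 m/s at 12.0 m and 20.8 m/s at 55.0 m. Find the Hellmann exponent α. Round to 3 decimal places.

α ≈ 0.299

Power law: V₂/V₁ = (z₂/z₁)^α ⇒ α = ln(V₂/V₁) / ln(z₂/z₁)
α = ln(20.8/13.2) / ln(55.0/12.0) = ln(1.5758) / ln(4.5833)
  = 0.45474 / 1.52243 = 0.29869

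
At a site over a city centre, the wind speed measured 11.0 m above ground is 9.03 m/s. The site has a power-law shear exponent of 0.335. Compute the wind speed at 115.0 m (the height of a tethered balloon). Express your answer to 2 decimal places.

Power-law profile: V₂ = V₁ · (z₂/z₁)^α
V₂ = 9.03 × (115.0/11.0)^0.335 = 9.03 × (10.4545)^0.335
    = 9.03 × 2.1952 = 19.8223 m/s

19.82 m/s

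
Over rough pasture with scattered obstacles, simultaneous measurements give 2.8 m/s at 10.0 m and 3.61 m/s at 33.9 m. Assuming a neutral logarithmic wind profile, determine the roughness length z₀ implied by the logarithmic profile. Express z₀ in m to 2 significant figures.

z₀ ≈ 0.15 m

Log law: V(z) ∝ ln(z/z₀). With r = V₁/V₂ = 2.8/3.61 = 0.77562,
r · ln(z₂/z₀) = ln(z₁/z₀) ⇒ ln z₀ = (ln z₁ − r·ln z₂)/(1 − r)
ln z₀ = (2.30259 − 0.77562×3.52342) / 0.22438 = -1.9176
z₀ = exp(-1.9176) = 0.1470 m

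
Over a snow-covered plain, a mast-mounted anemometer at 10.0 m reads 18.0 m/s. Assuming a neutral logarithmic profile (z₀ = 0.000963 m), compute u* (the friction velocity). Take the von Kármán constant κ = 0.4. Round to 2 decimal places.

u* ≈ 0.78 m/s

Log law: V(z) = (u*/κ) · ln(z/z₀) ⇒ u* = κ · V / ln(z/z₀)
u* = 0.4 × 18.0 / ln(10.0/0.000963) = 0.4 × 18.0 / 9.2480
   = 7.2000 / 9.2480 = 0.7785 m/s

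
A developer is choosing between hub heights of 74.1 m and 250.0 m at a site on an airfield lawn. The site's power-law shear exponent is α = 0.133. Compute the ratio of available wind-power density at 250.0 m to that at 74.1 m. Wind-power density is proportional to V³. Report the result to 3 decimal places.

Speed ratio: V_B/V_A = (z_B/z_A)^α = (250.0/74.1)^0.133 = (3.3738)^0.133 = 1.17555
Power-density ratio: P_B/P_A = (V_B/V_A)³ = (1.17555)³ = 1.62450

1.625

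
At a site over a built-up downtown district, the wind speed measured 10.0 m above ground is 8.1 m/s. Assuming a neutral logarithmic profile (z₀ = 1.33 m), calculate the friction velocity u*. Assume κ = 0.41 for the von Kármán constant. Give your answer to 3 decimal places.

u* ≈ 1.646 m/s

Log law: V(z) = (u*/κ) · ln(z/z₀) ⇒ u* = κ · V / ln(z/z₀)
u* = 0.41 × 8.1 / ln(10.0/1.33) = 0.41 × 8.1 / 2.0174
   = 3.3210 / 2.0174 = 1.6462 m/s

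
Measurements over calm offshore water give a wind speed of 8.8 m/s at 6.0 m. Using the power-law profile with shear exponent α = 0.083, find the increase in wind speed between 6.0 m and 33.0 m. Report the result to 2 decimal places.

Power law: V₂ = V₁ · (z₂/z₁)^α = 8.8 × (5.5000)^0.083 = 10.1375 m/s
ΔV = 10.1375 − 8.8 = 1.3375 m/s

1.34 m/s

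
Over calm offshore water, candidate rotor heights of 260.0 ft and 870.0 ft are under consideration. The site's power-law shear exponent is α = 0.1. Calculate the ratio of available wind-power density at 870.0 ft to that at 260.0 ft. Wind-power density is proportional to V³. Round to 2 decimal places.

1.44

Speed ratio: V_B/V_A = (z_B/z_A)^α = (870.0/260.0)^0.1 = (3.3462)^0.1 = 1.12838
Power-density ratio: P_B/P_A = (V_B/V_A)³ = (1.12838)³ = 1.43669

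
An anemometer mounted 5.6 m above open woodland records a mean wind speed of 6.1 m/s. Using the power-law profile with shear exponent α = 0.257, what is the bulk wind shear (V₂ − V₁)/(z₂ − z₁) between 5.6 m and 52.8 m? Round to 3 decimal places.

0.101 m/s/m

Power law: V₂ = V₁ · (z₂/z₁)^α = 6.1 × (9.4286)^0.257 = 10.8583 m/s
ΔV/Δz = (10.8583 − 6.1)/(52.8 − 5.6) = 4.7583/47.2000 = 0.10081 m/s/m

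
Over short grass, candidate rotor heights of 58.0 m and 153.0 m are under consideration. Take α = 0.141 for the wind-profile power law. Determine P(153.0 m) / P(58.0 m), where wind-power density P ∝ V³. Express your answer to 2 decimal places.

1.51

Speed ratio: V_B/V_A = (z_B/z_A)^α = (153.0/58.0)^0.141 = (2.6379)^0.141 = 1.14656
Power-density ratio: P_B/P_A = (V_B/V_A)³ = (1.14656)³ = 1.50728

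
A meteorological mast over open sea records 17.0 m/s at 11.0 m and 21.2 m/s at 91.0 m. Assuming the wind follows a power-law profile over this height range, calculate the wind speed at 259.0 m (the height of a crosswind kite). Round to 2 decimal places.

23.65 m/s

First find α: α = ln(V₂/V₁)/ln(z₂/z₁) = ln(21.2/17.0)/ln(91.0/11.0) = 0.22079/2.11296 = 0.1045
Extrapolate from 91.0 m to 259.0 m: V₃ = 21.2 × (259.0/91.0)^0.1045 = 21.2 × 1.1155 = 23.6484 m/s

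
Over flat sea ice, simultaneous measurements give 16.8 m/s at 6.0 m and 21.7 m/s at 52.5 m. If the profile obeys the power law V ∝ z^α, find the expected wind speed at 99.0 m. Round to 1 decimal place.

First find α: α = ln(V₂/V₁)/ln(z₂/z₁) = ln(21.7/16.8)/ln(52.5/6.0) = 0.25593/2.16905 = 0.1180
Extrapolate from 52.5 m to 99.0 m: V₃ = 21.7 × (99.0/52.5)^0.1180 = 21.7 × 1.0777 = 23.3864 m/s

23.4 m/s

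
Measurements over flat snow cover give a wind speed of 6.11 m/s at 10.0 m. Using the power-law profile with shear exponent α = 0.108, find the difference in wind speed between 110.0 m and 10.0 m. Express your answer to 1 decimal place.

Power law: V₂ = V₁ · (z₂/z₁)^α = 6.11 × (11.0000)^0.108 = 7.9161 m/s
ΔV = 7.9161 − 6.11 = 1.8061 m/s

1.8 m/s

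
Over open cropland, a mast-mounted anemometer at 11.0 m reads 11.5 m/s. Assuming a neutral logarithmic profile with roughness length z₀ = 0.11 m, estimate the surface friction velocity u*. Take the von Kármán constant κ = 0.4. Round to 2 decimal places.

Log law: V(z) = (u*/κ) · ln(z/z₀) ⇒ u* = κ · V / ln(z/z₀)
u* = 0.4 × 11.5 / ln(11.0/0.11) = 0.4 × 11.5 / 4.6052
   = 4.6000 / 4.6052 = 0.9989 m/s

u* ≈ 1.00 m/s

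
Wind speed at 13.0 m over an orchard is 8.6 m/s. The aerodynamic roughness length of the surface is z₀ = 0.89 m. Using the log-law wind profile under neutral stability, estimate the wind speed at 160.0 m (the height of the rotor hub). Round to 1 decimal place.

16.7 m/s

Log law: V(z) ∝ ln(z/z₀), so V₂/V₁ = ln(z₂/z₀) / ln(z₁/z₀).
ln(160.0/0.89) = 5.1917, ln(13.0/0.89) = 2.6815
V₂ = 8.6 × 5.1917/2.6815 = 8.6 × 1.9361 = 16.6507 m/s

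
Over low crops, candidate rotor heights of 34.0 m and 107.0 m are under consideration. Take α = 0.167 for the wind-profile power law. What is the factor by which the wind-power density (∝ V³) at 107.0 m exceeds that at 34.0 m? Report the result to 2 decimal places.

Speed ratio: V_B/V_A = (z_B/z_A)^α = (107.0/34.0)^0.167 = (3.1471)^0.167 = 1.21102
Power-density ratio: P_B/P_A = (V_B/V_A)³ = (1.21102)³ = 1.77603

1.78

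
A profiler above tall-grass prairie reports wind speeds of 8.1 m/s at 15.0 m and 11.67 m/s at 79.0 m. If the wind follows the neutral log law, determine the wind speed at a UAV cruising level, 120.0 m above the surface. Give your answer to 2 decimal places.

12.57 m/s

Log law: V ∝ ln(z/z₀). From the pair, with r = V₁/V₂ = 0.69409,
ln z₀ = (ln z₁ − r·ln z₂)/(1 − r) = (2.7081 − 0.69409×4.3694)/0.30591 = -1.0615 → z₀ = 0.3459 m
V₃ = V₁ · ln(z₃/z₀)/ln(z₁/z₀) = 8.1 × 5.8490/3.7696 = 12.5683 m/s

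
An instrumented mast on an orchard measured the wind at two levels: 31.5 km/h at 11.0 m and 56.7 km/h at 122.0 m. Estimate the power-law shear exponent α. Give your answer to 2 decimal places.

α ≈ 0.24

Power law: V₂/V₁ = (z₂/z₁)^α ⇒ α = ln(V₂/V₁) / ln(z₂/z₁)
α = ln(56.7/31.5) / ln(122.0/11.0) = ln(1.8000) / ln(11.0909)
  = 0.58779 / 2.40613 = 0.24429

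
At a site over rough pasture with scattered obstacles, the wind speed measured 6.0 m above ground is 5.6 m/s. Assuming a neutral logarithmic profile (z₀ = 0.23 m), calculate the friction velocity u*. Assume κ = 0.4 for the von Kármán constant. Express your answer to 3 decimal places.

Log law: V(z) = (u*/κ) · ln(z/z₀) ⇒ u* = κ · V / ln(z/z₀)
u* = 0.4 × 5.6 / ln(6.0/0.23) = 0.4 × 5.6 / 3.2614
   = 2.2400 / 3.2614 = 0.6868 m/s

u* ≈ 0.687 m/s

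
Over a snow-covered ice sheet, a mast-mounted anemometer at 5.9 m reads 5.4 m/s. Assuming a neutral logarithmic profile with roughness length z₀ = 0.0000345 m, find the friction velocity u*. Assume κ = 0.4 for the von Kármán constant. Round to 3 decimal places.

u* ≈ 0.179 m/s

Log law: V(z) = (u*/κ) · ln(z/z₀) ⇒ u* = κ · V / ln(z/z₀)
u* = 0.4 × 5.4 / ln(5.9/0.0000345) = 0.4 × 5.4 / 12.0495
   = 2.1600 / 12.0495 = 0.1793 m/s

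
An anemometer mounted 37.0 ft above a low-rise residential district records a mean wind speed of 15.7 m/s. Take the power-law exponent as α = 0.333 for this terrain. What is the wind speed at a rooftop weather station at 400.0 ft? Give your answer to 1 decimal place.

Power-law profile: V₂ = V₁ · (z₂/z₁)^α
V₂ = 15.7 × (400.0/37.0)^0.333 = 15.7 × (10.8108)^0.333
    = 15.7 × 2.2094 = 34.6876 m/s

34.7 m/s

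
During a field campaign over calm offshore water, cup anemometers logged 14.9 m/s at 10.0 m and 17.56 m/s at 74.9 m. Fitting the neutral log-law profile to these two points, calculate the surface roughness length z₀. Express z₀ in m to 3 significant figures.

z₀ ≈ 0.000126 m

Log law: V(z) ∝ ln(z/z₀). With r = V₁/V₂ = 14.9/17.56 = 0.84852,
r · ln(z₂/z₀) = ln(z₁/z₀) ⇒ ln z₀ = (ln z₁ − r·ln z₂)/(1 − r)
ln z₀ = (2.30259 − 0.84852×4.31615) / 0.15148 = -8.9764
z₀ = exp(-8.9764) = 0.0001264 m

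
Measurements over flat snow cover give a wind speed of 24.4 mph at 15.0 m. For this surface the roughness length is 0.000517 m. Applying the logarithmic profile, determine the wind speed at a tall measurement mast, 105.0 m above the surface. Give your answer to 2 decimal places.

29.02 mph

Log law: V(z) ∝ ln(z/z₀), so V₂/V₁ = ln(z₂/z₀) / ln(z₁/z₀).
ln(105.0/0.000517) = 12.2214, ln(15.0/0.000517) = 10.2755
V₂ = 24.4 × 12.2214/10.2755 = 24.4 × 1.1894 = 29.0207 mph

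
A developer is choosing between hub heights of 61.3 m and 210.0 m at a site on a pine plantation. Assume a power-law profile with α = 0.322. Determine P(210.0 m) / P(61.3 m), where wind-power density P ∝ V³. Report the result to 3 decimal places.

3.285

Speed ratio: V_B/V_A = (z_B/z_A)^α = (210.0/61.3)^0.322 = (3.4258)^0.322 = 1.48659
Power-density ratio: P_B/P_A = (V_B/V_A)³ = (1.48659)³ = 3.28532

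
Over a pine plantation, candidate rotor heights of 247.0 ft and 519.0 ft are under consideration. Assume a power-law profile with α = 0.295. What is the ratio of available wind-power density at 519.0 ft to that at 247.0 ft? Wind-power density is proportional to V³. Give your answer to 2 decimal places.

1.93

Speed ratio: V_B/V_A = (z_B/z_A)^α = (519.0/247.0)^0.295 = (2.1012)^0.295 = 1.24488
Power-density ratio: P_B/P_A = (V_B/V_A)³ = (1.24488)³ = 1.92924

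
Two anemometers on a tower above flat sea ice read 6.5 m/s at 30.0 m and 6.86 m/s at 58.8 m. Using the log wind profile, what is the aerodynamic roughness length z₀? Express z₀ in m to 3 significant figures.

Log law: V(z) ∝ ln(z/z₀). With r = V₁/V₂ = 6.5/6.86 = 0.94752,
r · ln(z₂/z₀) = ln(z₁/z₀) ⇒ ln z₀ = (ln z₁ − r·ln z₂)/(1 − r)
ln z₀ = (3.40120 − 0.94752×4.07414) / 0.05248 = -8.7492
z₀ = exp(-8.7492) = 0.0001586 m

z₀ ≈ 0.000159 m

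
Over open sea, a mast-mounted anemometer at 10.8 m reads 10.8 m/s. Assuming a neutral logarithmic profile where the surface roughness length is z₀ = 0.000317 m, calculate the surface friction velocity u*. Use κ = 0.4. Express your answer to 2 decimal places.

Log law: V(z) = (u*/κ) · ln(z/z₀) ⇒ u* = κ · V / ln(z/z₀)
u* = 0.4 × 10.8 / ln(10.8/0.000317) = 0.4 × 10.8 / 10.4362
   = 4.3200 / 10.4362 = 0.4139 m/s

u* ≈ 0.41 m/s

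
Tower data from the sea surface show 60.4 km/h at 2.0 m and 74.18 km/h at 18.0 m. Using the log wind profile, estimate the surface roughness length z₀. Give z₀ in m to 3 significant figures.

z₀ ≈ 0.000131 m

Log law: V(z) ∝ ln(z/z₀). With r = V₁/V₂ = 60.4/74.18 = 0.81424,
r · ln(z₂/z₀) = ln(z₁/z₀) ⇒ ln z₀ = (ln z₁ − r·ln z₂)/(1 − r)
ln z₀ = (0.69315 − 0.81424×2.89037) / 0.18576 = -8.9376
z₀ = exp(-8.9376) = 0.0001313 m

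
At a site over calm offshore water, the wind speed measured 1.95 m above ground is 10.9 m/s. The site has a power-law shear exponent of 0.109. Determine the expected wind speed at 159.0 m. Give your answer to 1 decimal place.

17.6 m/s

Power-law profile: V₂ = V₁ · (z₂/z₁)^α
V₂ = 10.9 × (159.0/1.95)^0.109 = 10.9 × (81.5385)^0.109
    = 10.9 × 1.6156 = 17.6102 m/s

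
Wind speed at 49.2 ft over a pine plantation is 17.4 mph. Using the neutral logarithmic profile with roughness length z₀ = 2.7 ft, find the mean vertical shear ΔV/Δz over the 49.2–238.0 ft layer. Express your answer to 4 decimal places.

Log law: V₂ = V₁ · ln(z₂/z₀)/ln(z₁/z₀) = 17.4 × 4.4790/2.9026 = 26.8497 mph
ΔV/Δz = (26.8497 − 17.4)/(238.0 − 49.2) = 9.4497/188.8000 = 0.05005 mph/ft

0.0501 mph/ft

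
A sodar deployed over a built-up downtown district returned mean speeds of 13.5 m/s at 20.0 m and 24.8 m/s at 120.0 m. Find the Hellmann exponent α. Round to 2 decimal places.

α ≈ 0.34

Power law: V₂/V₁ = (z₂/z₁)^α ⇒ α = ln(V₂/V₁) / ln(z₂/z₁)
α = ln(24.8/13.5) / ln(120.0/20.0) = ln(1.8370) / ln(6.0000)
  = 0.60815 / 1.79176 = 0.33942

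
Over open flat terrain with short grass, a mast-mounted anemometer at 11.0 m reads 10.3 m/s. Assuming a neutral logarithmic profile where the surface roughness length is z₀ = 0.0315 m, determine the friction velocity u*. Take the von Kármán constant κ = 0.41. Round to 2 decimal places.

u* ≈ 0.72 m/s

Log law: V(z) = (u*/κ) · ln(z/z₀) ⇒ u* = κ · V / ln(z/z₀)
u* = 0.41 × 10.3 / ln(11.0/0.0315) = 0.41 × 10.3 / 5.8557
   = 4.2230 / 5.8557 = 0.7212 m/s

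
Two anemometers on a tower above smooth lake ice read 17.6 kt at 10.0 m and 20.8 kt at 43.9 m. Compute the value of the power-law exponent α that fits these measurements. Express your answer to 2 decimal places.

α ≈ 0.11

Power law: V₂/V₁ = (z₂/z₁)^α ⇒ α = ln(V₂/V₁) / ln(z₂/z₁)
α = ln(20.8/17.6) / ln(43.9/10.0) = ln(1.1818) / ln(4.3900)
  = 0.16705 / 1.47933 = 0.11293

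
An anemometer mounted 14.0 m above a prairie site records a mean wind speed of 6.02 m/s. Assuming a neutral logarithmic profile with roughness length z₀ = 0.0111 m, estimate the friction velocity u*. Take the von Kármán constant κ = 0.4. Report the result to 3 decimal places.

u* ≈ 0.337 m/s

Log law: V(z) = (u*/κ) · ln(z/z₀) ⇒ u* = κ · V / ln(z/z₀)
u* = 0.4 × 6.02 / ln(14.0/0.0111) = 0.4 × 6.02 / 7.1399
   = 2.4080 / 7.1399 = 0.3373 m/s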